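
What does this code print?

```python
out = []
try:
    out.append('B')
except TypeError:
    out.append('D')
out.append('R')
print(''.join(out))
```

Execution trace: 'B' (try body, no exception) → 'R' (after the try/except). Output: BR

Answer: BR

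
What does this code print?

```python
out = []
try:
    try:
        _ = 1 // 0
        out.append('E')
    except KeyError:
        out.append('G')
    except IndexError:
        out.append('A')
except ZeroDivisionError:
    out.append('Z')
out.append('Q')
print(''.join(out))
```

Execution trace: 'Z' (outer except ZeroDivisionError) → 'Q' (after the try/except). Output: ZQ

Answer: ZQ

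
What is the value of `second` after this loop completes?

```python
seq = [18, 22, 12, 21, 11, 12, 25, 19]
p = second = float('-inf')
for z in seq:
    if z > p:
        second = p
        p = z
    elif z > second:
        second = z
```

Second largest (with repeats) in [18, 22, 12, 21, 11, 12, 25, 19]
`second` takes the values: -inf → 18 → 21 → 22

Answer: 22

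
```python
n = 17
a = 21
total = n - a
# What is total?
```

Trace:
`n = 17` → n = 17
`a = 21` → a = 21
`total = n - a` → total = -4
So total = -4

Answer: -4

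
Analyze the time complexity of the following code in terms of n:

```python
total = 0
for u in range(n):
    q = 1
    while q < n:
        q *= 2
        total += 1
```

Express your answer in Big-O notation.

Each loop level contributes: n × log n. Multiplying the contributions gives O(n log n).

Answer: O(n log n)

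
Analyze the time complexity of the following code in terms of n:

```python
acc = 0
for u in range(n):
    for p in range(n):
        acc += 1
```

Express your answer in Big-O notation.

Each loop level contributes: n × n. Multiplying the contributions gives O(n^2).

Answer: O(n^2)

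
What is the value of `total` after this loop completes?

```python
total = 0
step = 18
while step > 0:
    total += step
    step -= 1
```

Sum 18 down to 1
`total` takes the values: 0 → 18 → 35 → 51 → 66 → 80 → 93 → 105 → 116 → 126 → 135 → 143 → 150 → 156 → 161 → 165 → 168 → 170 → 171

Answer: 171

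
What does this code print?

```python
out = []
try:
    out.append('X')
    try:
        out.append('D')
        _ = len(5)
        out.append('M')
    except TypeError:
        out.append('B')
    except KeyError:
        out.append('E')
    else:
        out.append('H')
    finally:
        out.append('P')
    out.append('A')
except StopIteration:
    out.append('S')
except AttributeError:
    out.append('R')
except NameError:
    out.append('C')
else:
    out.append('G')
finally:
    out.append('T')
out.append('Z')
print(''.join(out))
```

Execution trace: 'X' (try body) → 'D' (inner try body) → 'B' (inner except TypeError) → 'P' (inner finally) → 'A' (try body, no exception) → 'G' (else) → 'T' (finally) → 'Z' (after the try/except). Output: XDBPAGTZ

Answer: XDBPAGTZ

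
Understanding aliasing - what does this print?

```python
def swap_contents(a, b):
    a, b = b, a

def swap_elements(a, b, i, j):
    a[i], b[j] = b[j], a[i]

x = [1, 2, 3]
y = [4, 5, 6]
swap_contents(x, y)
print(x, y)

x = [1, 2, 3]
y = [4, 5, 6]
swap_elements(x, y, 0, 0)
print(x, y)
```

Key concept: parameter rebinding vs mutation.
Step by step:
`x = [1, 2, 3]` → x = [1, 2, 3]
`y = [4, 5, 6]` → y = [4, 5, 6]
`swap_contents(x, y)` → no visible change to tracked variables
`print(x, y)` → prints [1, 2, 3] [4, 5, 6]
`x = [1, 2, 3]` → x = [1, 2, 3]
`y = [4, 5, 6]` → y = [4, 5, 6]
`swap_elements(x, y, 0, 0)` → x = [4, 2, 3]; y = [1, 5, 6]
`print(x, y)` → prints [4, 2, 3] [1, 5, 6]

Answer:
[1, 2, 3] [4, 5, 6]
[4, 2, 3] [1, 5, 6]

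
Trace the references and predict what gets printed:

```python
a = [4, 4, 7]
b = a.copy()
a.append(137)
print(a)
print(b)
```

Key concept: list.copy() creates independent copy.
Step by step:
`a = [4, 4, 7]` → a = [4, 4, 7]
`b = a.copy()` → b = [4, 4, 7]
`a.append(137)` → a = [4, 4, 7, 137]
`print(a)` → prints [4, 4, 7, 137]
`print(b)` → prints [4, 4, 7]

Answer:
[4, 4, 7, 137]
[4, 4, 7]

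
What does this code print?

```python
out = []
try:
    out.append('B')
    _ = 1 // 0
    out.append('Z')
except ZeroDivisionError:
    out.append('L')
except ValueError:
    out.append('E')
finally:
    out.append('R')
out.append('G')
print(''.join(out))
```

Execution trace: 'B' (try body) → 'L' (except ZeroDivisionError) → 'R' (finally) → 'G' (after the try/except). Output: BLRG

Answer: BLRG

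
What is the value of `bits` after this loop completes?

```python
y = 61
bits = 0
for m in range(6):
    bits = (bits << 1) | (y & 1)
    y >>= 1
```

Reverse lowest 6 bits of 61
`bits` takes the values: 0 → 1 → 2 → 5 → 11 → 23 → 47

Answer: 47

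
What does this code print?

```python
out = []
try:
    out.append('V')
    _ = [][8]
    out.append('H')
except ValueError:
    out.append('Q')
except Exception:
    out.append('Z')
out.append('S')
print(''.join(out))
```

Execution trace: 'V' (try body) → 'Z' (except Exception) → 'S' (after the try/except). Output: VZS

Answer: VZS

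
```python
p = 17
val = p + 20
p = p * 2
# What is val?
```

Trace:
`p = 17` → p = 17
`val = p + 20` → val = 37
`p = p * 2` → p = 34
So val = 37

Answer: 37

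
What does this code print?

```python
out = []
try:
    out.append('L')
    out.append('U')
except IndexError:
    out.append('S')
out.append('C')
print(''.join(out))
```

Execution trace: 'L' (try body) → 'U' (try body, no exception) → 'C' (after the try/except). Output: LUC

Answer: LUC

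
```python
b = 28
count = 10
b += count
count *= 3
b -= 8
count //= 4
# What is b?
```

Trace:
`b = 28` → b = 28
`count = 10` → count = 10
`b += count` → b = 38
`count *= 3` → count = 30
`b -= 8` → b = 30
`count //= 4` → count = 7
So b = 30

Answer: 30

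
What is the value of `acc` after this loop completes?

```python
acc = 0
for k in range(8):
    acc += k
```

Sum of 0 to 7 = 28
`acc` takes the values: 0 → 1 → 3 → 6 → 10 → 15 → 21 → 28

Answer: 28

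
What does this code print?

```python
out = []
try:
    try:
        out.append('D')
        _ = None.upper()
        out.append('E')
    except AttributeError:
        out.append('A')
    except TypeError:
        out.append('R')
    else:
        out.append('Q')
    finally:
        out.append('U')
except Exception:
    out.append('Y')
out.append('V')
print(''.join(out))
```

Execution trace: 'D' (inner try body) → 'A' (inner except AttributeError) → 'U' (inner finally) → 'V' (after the try/except). Output: DAUV

Answer: DAUV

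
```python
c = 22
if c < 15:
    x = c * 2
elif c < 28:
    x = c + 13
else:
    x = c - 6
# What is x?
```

Trace:
`c = 22` → c = 22
`if c < 15: ...` → c < 15 is False, c < 28 is True → x = 35
So x = 35

Answer: 35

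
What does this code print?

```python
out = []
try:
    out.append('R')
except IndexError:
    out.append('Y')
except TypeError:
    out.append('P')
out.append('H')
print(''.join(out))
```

Execution trace: 'R' (try body, no exception) → 'H' (after the try/except). Output: RH

Answer: RH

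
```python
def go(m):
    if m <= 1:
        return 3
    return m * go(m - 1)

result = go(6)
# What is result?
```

go(6) = 6 * 5 * 4 * 3 * 2 * 3 = 2160

Answer: 2160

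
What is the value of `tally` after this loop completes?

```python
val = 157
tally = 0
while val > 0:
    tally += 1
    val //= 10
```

Count digits by repeated division by 10
`tally` takes the values: 0 → 1 → 2 → 3

Answer: 3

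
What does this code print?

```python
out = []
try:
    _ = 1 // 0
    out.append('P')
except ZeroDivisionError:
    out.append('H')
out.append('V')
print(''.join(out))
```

Execution trace: 'H' (except ZeroDivisionError) → 'V' (after the try/except). Output: HV

Answer: HV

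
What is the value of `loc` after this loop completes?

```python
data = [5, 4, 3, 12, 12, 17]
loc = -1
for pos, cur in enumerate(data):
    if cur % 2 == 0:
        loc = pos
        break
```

First even number index in [5, 4, 3, 12, 12, 17]
`loc` takes the values: -1 → 1

Answer: 1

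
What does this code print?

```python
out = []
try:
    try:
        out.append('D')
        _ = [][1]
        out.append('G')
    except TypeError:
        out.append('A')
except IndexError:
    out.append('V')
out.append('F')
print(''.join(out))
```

Execution trace: 'D' (try body) → 'V' (outer except IndexError) → 'F' (after the try/except). Output: DVF

Answer: DVF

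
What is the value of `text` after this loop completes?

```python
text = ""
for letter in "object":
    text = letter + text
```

Reverse 'object'
`text` takes the values: "" → "o" → "bo" → "jbo" → "ejbo" → "cejbo" → "tcejbo"

Answer: "tcejbo"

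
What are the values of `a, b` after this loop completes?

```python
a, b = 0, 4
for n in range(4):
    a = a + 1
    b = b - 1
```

a goes 0→4, b goes 4→0
`a, b` takes the values: (0, 4) → (1, 4) → (1, 3) → (2, 3) → (2, 2) → (3, 2) → (3, 1) → (4, 1) → (4, 0)

Answer: 4, 0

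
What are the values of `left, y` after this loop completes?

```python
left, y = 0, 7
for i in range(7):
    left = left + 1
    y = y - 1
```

left goes 0→7, y goes 7→0
`left, y` takes the values: (0, 7) → (1, 7) → (1, 6) → (2, 6) → (2, 5) → (3, 5) → (3, 4) → (4, 4) → (4, 3) → (5, 3) → (5, 2) → (6, 2) → (6, 1) → (7, 1) → (7, 0)

Answer: 7, 0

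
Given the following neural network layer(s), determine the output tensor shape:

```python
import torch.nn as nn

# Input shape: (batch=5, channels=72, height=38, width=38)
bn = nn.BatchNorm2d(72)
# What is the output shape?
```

Input: (5, 72, 38, 38) -> Output: (5, 72, 38, 38)

Answer: (5, 72, 38, 38)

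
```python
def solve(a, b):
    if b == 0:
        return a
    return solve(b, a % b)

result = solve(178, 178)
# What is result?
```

solve(178, 178) -> solve(178, 0) -> 178

Answer: 178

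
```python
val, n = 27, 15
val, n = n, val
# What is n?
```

Trace:
`val, n = 27, 15` → val = 27; n = 15
`val, n = n, val` → val = 15; n = 27
So n = 27

Answer: 27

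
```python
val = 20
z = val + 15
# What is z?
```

Trace:
`val = 20` → val = 20
`z = val + 15` → z = 35
So z = 35

Answer: 35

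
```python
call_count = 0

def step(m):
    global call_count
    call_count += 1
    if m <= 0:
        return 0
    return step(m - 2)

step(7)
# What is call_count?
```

Linear recursion stepping by 2: 5 calls from m=7 down to ≤0.

Answer: 5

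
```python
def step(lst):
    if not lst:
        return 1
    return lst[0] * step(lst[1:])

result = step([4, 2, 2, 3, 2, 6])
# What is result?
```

Product over [4, 2, 2, 3, 2, 6] = 4 * 2 * 2 * 3 * 2 * 6 = 576

Answer: 576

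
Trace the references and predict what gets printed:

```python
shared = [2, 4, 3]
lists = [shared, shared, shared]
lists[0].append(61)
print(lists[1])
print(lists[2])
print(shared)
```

Key concept: list of same reference.
Step by step:
`shared = [2, 4, 3]` → shared = [2, 4, 3]
`lists = [shared, shared, shared]` → lists = [[2, 4, 3], [2, 4, 3], [2, 4, 3]]
`lists[0].append(61)` → shared = [2, 4, 3, 61]; lists = [[2, 4, 3, 61], [2, 4, 3, 61], [2, 4, 3, 61]]
`print(lists[1])` → prints [2, 4, 3, 61]
`print(lists[2])` → prints [2, 4, 3, 61]
`print(shared)` → prints [2, 4, 3, 61]

Answer:
[2, 4, 3, 61]
[2, 4, 3, 61]
[2, 4, 3, 61]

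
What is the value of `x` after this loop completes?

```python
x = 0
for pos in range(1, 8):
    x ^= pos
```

XOR of 1 to 7
`x` takes the values: 0 → 1 → 3 → 0 → 4 → 1 → 7 → 0

Answer: 0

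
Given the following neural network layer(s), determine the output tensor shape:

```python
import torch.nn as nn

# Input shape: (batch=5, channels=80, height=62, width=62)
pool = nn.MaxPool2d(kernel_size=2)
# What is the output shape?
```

Input: (5, 80, 62, 62) -> Output: (5, 80, 31, 31)

Answer: (5, 80, 31, 31)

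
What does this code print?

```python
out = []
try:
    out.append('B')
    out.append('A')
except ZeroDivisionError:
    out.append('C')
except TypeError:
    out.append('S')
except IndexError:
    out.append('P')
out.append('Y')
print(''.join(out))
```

Execution trace: 'B' (try body) → 'A' (try body, no exception) → 'Y' (after the try/except). Output: BAY

Answer: BAY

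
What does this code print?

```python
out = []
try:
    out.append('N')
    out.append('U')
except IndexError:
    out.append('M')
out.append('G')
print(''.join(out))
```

Execution trace: 'N' (try body) → 'U' (try body, no exception) → 'G' (after the try/except). Output: NUG

Answer: NUG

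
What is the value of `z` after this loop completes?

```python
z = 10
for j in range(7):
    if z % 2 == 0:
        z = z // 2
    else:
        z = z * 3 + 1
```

Collatz-style transformation from 10
`z` takes the values: 10 → 5 → 16 → 8 → 4 → 2 → 1 → 4

Answer: 4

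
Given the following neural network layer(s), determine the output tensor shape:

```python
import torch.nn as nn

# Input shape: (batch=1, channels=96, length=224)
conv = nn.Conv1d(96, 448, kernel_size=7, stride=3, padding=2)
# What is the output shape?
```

Input: (1, 96, 224) -> Output: (1, 448, 74)

Answer: (1, 448, 74)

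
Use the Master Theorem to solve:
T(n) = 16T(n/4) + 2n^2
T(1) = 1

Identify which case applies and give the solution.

a=16, b=4, f(n)=2n^2. log_4(16) = 2. Since c=2 = 2, Case 2 applies: T(n) = Θ(n^log_b(a) · log n) = O(n^2 log n).

Answer: O(n^2 log n) - Case 2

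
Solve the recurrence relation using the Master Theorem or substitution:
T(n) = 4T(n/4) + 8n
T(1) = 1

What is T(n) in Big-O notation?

By Master Theorem: a=4, b=4, f(n)=8n. Since log_4(4) = 1 and f(n) = Θ(n^1), Case 2 applies. T(n) = O(n log n).

Answer: O(n log n)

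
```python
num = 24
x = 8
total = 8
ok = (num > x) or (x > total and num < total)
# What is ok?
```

Trace:
`num = 24` → num = 24
`x = 8` → x = 8
`total = 8` → total = 8
`ok = (num > x) or (x > total and num < total)` → ok = True
So ok = True

Answer: True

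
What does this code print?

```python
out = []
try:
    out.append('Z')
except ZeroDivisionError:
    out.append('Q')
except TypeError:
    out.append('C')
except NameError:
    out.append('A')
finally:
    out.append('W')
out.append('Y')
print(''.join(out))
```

Execution trace: 'Z' (try body, no exception) → 'W' (finally) → 'Y' (after the try/except). Output: ZWY

Answer: ZWY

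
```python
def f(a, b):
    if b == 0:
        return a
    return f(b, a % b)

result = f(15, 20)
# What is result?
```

f(15, 20) -> f(20, 15) -> f(15, 5) -> f(5, 0) -> 5

Answer: 5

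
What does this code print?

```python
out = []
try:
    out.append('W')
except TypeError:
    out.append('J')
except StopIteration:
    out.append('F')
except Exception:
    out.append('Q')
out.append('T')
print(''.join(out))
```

Execution trace: 'W' (try body, no exception) → 'T' (after the try/except). Output: WT

Answer: WT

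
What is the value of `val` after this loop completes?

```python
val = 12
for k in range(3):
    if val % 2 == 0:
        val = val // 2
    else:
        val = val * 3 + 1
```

Collatz-style transformation from 12
`val` takes the values: 12 → 6 → 3 → 10

Answer: 10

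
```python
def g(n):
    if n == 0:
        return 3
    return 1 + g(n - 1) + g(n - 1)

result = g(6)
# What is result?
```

g(n) = 1 + 2·g(n-1), g(0)=3. Closed form: (3+1)·2^6 - 1 = 255.

Answer: 255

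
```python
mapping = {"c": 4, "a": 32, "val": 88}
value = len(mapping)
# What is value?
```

Trace:
`mapping = {"c": 4, "a": 32, "val": 88}` → mapping = {'c': 4, 'a': 32, 'val': 88}
`value = len(mapping)` → value = 3
So value = 3

Answer: 3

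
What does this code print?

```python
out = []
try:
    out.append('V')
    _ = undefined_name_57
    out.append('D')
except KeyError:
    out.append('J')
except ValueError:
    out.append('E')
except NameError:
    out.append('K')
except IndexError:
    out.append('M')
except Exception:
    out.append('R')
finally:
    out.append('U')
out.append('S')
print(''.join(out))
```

Execution trace: 'V' (try body) → 'K' (except NameError) → 'U' (finally) → 'S' (after the try/except). Output: VKUS

Answer: VKUS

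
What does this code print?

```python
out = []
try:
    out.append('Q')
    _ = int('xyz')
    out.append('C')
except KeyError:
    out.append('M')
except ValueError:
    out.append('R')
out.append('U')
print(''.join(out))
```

Execution trace: 'Q' (try body) → 'R' (except ValueError) → 'U' (after the try/except). Output: QRU

Answer: QRU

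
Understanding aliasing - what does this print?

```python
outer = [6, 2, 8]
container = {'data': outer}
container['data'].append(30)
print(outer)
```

Key concept: dict holds reference to list.
Step by step:
`outer = [6, 2, 8]` → outer = [6, 2, 8]
`container = {'data': outer}` → container = {'data': [6, 2, 8]}
`container['data'].append(30)` → outer = [6, 2, 8, 30]; container = {'data': [6, 2, 8, 30]}
`print(outer)` → prints [6, 2, 8, 30]

Answer: [6, 2, 8, 30]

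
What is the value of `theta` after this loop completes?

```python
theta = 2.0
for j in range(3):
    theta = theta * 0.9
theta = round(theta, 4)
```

Exponential decay: 2.0 * 0.9^3
`theta` takes the values: 2.0 → 1.8 → 1.62 → 1.458

Answer: 1.458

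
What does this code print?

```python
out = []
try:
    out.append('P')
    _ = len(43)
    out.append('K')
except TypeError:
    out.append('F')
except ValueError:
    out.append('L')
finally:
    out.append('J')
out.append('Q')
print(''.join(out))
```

Execution trace: 'P' (try body) → 'F' (except TypeError) → 'J' (finally) → 'Q' (after the try/except). Output: PFJQ

Answer: PFJQ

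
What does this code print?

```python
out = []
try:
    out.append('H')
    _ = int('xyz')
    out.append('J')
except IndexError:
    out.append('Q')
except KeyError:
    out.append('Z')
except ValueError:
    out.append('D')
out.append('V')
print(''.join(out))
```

Execution trace: 'H' (try body) → 'D' (except ValueError) → 'V' (after the try/except). Output: HDV

Answer: HDV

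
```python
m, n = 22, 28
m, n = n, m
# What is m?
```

Trace:
`m, n = 22, 28` → m = 22; n = 28
`m, n = n, m` → m = 28; n = 22
So m = 28

Answer: 28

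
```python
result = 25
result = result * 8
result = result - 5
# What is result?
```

Trace:
`result = 25` → result = 25
`result = result * 8` → result = 200
`result = result - 5` → result = 195
So result = 195

Answer: 195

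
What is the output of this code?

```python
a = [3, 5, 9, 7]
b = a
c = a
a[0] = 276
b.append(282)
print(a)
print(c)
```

Key concept: multiple aliases.
Step by step:
`a = [3, 5, 9, 7]` → a = [3, 5, 9, 7]
`b = a` → b = [3, 5, 9, 7] (same object as a)
`c = a` → c = [3, 5, 9, 7] (same object as a, b)
`a[0] = 276` → a = [276, 5, 9, 7] (same object as b, c); b = [276, 5, 9, 7] (same object as a, c); c = [276, 5, 9, 7] (same object as a, b)
`b.append(282)` → a = [276, 5, 9, 7, 282] (same object as b, c); b = [276, 5, 9, 7, 282] (same object as a, c); c = [276, 5, 9, 7, 282] (same object as a, b)
`print(a)` → prints [276, 5, 9, 7, 282]
`print(c)` → prints [276, 5, 9, 7, 282]

Answer:
[276, 5, 9, 7, 282]
[276, 5, 9, 7, 282]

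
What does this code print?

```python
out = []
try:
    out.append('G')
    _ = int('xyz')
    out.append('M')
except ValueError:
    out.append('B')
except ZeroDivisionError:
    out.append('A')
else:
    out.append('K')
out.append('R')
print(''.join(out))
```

Execution trace: 'G' (try body) → 'B' (except ValueError) → 'R' (after the try/except). Output: GBR

Answer: GBR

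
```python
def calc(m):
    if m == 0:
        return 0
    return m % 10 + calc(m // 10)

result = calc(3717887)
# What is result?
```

Sum of digits of 3717887: 7 + 8 + 8 + 7 + 1 + 7 + 3 = 41

Answer: 41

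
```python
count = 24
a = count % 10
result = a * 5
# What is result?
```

Trace:
`count = 24` → count = 24
`a = count % 10` → a = 4
`result = a * 5` → result = 20
So result = 20

Answer: 20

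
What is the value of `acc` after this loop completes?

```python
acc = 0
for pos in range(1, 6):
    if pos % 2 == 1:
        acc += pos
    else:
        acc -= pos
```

Add odd, subtract even
`acc` takes the values: 0 → 1 → -1 → 2 → -2 → 3

Answer: 3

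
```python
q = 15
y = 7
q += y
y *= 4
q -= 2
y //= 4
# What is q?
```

Trace:
`q = 15` → q = 15
`y = 7` → y = 7
`q += y` → q = 22
`y *= 4` → y = 28
`q -= 2` → q = 20
`y //= 4` → y = 7
So q = 20

Answer: 20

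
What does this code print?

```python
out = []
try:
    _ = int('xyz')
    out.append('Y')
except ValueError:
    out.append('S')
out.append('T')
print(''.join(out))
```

Execution trace: 'S' (except ValueError) → 'T' (after the try/except). Output: ST

Answer: ST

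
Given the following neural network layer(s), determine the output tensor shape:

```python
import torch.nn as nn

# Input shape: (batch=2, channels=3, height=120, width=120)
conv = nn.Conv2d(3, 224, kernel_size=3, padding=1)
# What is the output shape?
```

Input: (2, 3, 120, 120) -> Output: (2, 224, 120, 120)

Answer: (2, 224, 120, 120)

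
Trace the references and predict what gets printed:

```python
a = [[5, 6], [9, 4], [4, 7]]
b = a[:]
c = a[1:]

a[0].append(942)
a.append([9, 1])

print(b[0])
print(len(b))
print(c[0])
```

Key concept: slice with nested mutation.
Step by step:
`a = [[5, 6], [9, 4], [4, 7]]` → a = [[5, 6], [9, 4], [4, 7]]
`b = a[:]` → b = [[5, 6], [9, 4], [4, 7]]
`c = a[1:]` → c = [[9, 4], [4, 7]]
`a[0].append(942)` → a = [[5, 6, 942], [9, 4], [4, 7]]; b = [[5, 6, 942], [9, 4], [4, 7]]
`a.append([9, 1])` → a = [[5, 6, 942], [9, 4], [4, 7], [9, 1]]
`print(b[0])` → prints [5, 6, 942]
`print(len(b))` → prints 3
`print(c[0])` → prints [9, 4]

Answer:
[5, 6, 942]
3
[9, 4]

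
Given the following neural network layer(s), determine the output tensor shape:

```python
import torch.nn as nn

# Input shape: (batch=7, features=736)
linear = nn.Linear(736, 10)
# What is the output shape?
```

Input: (7, 736) -> Output: (7, 10)

Answer: (7, 10)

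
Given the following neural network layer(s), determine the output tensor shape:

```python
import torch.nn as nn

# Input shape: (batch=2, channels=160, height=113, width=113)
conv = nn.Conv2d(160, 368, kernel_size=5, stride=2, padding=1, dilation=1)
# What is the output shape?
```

Input: (2, 160, 113, 113) -> Output: (2, 368, 56, 56)

Answer: (2, 368, 56, 56)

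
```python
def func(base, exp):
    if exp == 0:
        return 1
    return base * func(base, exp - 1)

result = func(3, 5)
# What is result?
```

func(3, 5) = 3 * 3 * 3 * 3 * 3 = 243

Answer: 243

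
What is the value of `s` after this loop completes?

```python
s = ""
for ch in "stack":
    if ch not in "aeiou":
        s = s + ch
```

Remove vowels from 'stack'
`s` takes the values: "" → "s" → "st" → "stc" → "stck"

Answer: "stck"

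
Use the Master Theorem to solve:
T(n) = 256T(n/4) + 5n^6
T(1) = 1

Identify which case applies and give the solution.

a=256, b=4, f(n)=5n^6. log_4(256) = 4. Since c=6 > 4 and the regularity condition holds (256(n/4)^6 = (256/4^6)n^6 with 256/4^6 < 1), Case 3 applies: T(n) = Θ(f(n)) = O(n^6).

Answer: O(n^6) - Case 3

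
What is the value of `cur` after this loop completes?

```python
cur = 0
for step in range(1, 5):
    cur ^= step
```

XOR of 1 to 4
`cur` takes the values: 0 → 1 → 3 → 0 → 4

Answer: 4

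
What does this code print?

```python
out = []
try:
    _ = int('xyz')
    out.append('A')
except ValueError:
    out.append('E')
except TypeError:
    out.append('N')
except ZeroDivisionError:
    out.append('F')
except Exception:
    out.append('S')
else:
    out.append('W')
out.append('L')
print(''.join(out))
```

Execution trace: 'E' (except ValueError) → 'L' (after the try/except). Output: EL

Answer: EL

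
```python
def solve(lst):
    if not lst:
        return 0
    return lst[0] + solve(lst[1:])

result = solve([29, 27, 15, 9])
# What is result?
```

29 + 27 + 15 + 9 + 0 = 80

Answer: 80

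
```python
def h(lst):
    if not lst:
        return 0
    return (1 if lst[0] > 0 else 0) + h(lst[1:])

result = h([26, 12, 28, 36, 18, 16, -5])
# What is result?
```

Count of positive elements in [26, 12, 28, 36, 18, 16, -5] = 6

Answer: 6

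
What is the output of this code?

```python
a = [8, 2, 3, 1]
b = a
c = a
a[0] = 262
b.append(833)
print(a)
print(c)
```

Key concept: multiple aliases.
Step by step:
`a = [8, 2, 3, 1]` → a = [8, 2, 3, 1]
`b = a` → b = [8, 2, 3, 1] (same object as a)
`c = a` → c = [8, 2, 3, 1] (same object as a, b)
`a[0] = 262` → a = [262, 2, 3, 1] (same object as b, c); b = [262, 2, 3, 1] (same object as a, c); c = [262, 2, 3, 1] (same object as a, b)
`b.append(833)` → a = [262, 2, 3, 1, 833] (same object as b, c); b = [262, 2, 3, 1, 833] (same object as a, c); c = [262, 2, 3, 1, 833] (same object as a, b)
`print(a)` → prints [262, 2, 3, 1, 833]
`print(c)` → prints [262, 2, 3, 1, 833]

Answer:
[262, 2, 3, 1, 833]
[262, 2, 3, 1, 833]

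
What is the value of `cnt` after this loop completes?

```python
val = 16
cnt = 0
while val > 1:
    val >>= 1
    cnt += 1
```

Count right shifts until 1
`cnt` takes the values: 0 → 1 → 2 → 3 → 4

Answer: 4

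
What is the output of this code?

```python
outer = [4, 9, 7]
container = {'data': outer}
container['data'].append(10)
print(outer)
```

Key concept: dict holds reference to list.
Step by step:
`outer = [4, 9, 7]` → outer = [4, 9, 7]
`container = {'data': outer}` → container = {'data': [4, 9, 7]}
`container['data'].append(10)` → outer = [4, 9, 7, 10]; container = {'data': [4, 9, 7, 10]}
`print(outer)` → prints [4, 9, 7, 10]

Answer: [4, 9, 7, 10]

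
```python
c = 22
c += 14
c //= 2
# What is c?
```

Trace:
`c = 22` → c = 22
`c += 14` → c = 36
`c //= 2` → c = 18
So c = 18

Answer: 18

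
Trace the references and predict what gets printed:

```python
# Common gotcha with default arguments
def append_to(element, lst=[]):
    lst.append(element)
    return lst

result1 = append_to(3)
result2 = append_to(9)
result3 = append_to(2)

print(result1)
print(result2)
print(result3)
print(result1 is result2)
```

Key concept: mutable default argument gotcha.
Step by step:
`result1 = append_to(3)` → result1 = [3]
`result2 = append_to(9)` → result1 = [3, 9] (same object as result2); result2 = [3, 9] (same object as result1)
`result3 = append_to(2)` → result1 = [3, 9, 2] (same object as result2, result3); result2 = [3, 9, 2] (same object as result1, result3); result3 = [3, 9, 2] (same object as result1, result2)
`print(result1)` → prints [3, 9, 2]
`print(result2)` → prints [3, 9, 2]
`print(result3)` → prints [3, 9, 2]
`print(result1 is result2)` → prints True

Answer:
[3, 9, 2]
[3, 9, 2]
[3, 9, 2]
True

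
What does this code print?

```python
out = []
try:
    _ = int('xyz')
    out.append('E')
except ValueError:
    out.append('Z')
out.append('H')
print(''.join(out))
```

Execution trace: 'Z' (except ValueError) → 'H' (after the try/except). Output: ZH

Answer: ZH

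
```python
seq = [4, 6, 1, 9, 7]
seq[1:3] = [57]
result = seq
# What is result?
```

Trace:
`seq = [4, 6, 1, 9, 7]` → seq = [4, 6, 1, 9, 7]
`seq[1:3] = [57]` → seq = [4, 57, 9, 7]
`result = seq` → result = [4, 57, 9, 7]
So result = [4, 57, 9, 7]

Answer: [4, 57, 9, 7]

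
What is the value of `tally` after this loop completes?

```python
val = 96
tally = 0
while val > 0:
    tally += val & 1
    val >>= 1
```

Count set bits in 96 (binary: 0b1100000)
`tally` takes the values: 0 → 1 → 2

Answer: 2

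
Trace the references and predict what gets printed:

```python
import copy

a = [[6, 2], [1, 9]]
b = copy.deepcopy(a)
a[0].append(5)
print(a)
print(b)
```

Key concept: deep copy is fully independent.
Step by step:
`a = [[6, 2], [1, 9]]` → a = [[6, 2], [1, 9]]
`b = copy.deepcopy(a)` → b = [[6, 2], [1, 9]]
`a[0].append(5)` → a = [[6, 2, 5], [1, 9]]
`print(a)` → prints [[6, 2, 5], [1, 9]]
`print(b)` → prints [[6, 2], [1, 9]]

Answer:
[[6, 2, 5], [1, 9]]
[[6, 2], [1, 9]]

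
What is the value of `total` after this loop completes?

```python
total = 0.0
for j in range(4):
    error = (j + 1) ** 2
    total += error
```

Sum of squared losses 1² + 2² + ... + 4²
`total` takes the values: 0.0 → 1.0 → 5.0 → 14.0 → 30.0

Answer: 30.0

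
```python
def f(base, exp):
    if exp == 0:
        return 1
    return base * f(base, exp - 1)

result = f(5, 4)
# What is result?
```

f(5, 4) = 5 * 5 * 5 * 5 = 625

Answer: 625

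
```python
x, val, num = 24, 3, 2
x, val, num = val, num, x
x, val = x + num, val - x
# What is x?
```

Trace:
`x, val, num = 24, 3, 2` → x = 24; val = 3; num = 2
`x, val, num = val, num, x` → x = 3; val = 2; num = 24
`x, val = x + num, val - x` → x = 27; val = -1
So x = 27

Answer: 27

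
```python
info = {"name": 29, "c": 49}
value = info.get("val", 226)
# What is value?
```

Trace:
`info = {"name": 29, "c": 49}` → info = {'name': 29, 'c': 49}
`value = info.get("val", 226)` → value = 226
So value = 226

Answer: 226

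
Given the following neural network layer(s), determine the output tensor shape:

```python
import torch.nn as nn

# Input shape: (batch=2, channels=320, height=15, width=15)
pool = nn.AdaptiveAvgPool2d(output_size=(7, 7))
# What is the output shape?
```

Input: (2, 320, 15, 15) -> Output: (2, 320, 7, 7)

Answer: (2, 320, 7, 7)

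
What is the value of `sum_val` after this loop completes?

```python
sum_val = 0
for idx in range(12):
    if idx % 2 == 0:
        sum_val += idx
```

Sum of even numbers 0 to 11
`sum_val` takes the values: 0 → 2 → 6 → 12 → 20 → 30

Answer: 30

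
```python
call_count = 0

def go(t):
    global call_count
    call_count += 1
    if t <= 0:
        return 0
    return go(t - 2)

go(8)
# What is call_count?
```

Linear recursion stepping by 2: 5 calls from t=8 down to ≤0.

Answer: 5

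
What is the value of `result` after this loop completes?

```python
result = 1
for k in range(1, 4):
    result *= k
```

3! = 6
`result` takes the values: 1 → 2 → 6

Answer: 6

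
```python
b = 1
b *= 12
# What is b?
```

Trace:
`b = 1` → b = 1
`b *= 12` → b = 12
So b = 12

Answer: 12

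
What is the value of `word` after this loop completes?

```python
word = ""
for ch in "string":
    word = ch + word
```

Reverse 'string'
`word` takes the values: "" → "s" → "ts" → "rts" → "irts" → "nirts" → "gnirts"

Answer: "gnirts"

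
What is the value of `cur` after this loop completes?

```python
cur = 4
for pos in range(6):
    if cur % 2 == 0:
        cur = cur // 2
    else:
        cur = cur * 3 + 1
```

Collatz-style transformation from 4
`cur` takes the values: 4 → 2 → 1 → 4 → 2 → 1 → 4

Answer: 4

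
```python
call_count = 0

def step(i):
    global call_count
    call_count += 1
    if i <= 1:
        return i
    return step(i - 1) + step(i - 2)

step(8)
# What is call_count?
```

Calls(i) = 1 + Calls(i-1) + Calls(i-2); Calls(0)=Calls(1)=1. For i=8 this gives 67.

Answer: 67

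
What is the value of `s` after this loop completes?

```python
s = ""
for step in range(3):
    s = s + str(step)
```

Concatenate digits 0 to 2
`s` takes the values: "" → "0" → "01" → "012"

Answer: "012"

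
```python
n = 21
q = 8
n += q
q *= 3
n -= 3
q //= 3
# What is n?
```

Trace:
`n = 21` → n = 21
`q = 8` → q = 8
`n += q` → n = 29
`q *= 3` → q = 24
`n -= 3` → n = 26
`q //= 3` → q = 8
So n = 26

Answer: 26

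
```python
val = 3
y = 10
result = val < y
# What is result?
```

Trace:
`val = 3` → val = 3
`y = 10` → y = 10
`result = val < y` → result = True
So result = True

Answer: True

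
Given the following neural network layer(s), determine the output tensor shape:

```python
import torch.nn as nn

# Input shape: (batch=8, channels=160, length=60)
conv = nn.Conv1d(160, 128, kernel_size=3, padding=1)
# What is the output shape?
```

Input: (8, 160, 60) -> Output: (8, 128, 60)

Answer: (8, 128, 60)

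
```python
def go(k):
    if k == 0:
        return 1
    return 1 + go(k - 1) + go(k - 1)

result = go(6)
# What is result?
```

go(k) = 1 + 2·go(k-1), go(0)=1. Closed form: (1+1)·2^6 - 1 = 127.

Answer: 127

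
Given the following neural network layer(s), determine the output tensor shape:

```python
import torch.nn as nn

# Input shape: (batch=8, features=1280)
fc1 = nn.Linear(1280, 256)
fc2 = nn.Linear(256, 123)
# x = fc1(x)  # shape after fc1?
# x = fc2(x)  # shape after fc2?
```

Input: (8, 1280) -> after fc1: (8, 256) -> Output: (8, 123)

Answer: (8, 123)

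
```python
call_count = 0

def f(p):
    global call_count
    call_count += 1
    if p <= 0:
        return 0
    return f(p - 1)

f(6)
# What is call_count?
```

Linear recursion stepping by 1: 7 calls from p=6 down to ≤0.

Answer: 7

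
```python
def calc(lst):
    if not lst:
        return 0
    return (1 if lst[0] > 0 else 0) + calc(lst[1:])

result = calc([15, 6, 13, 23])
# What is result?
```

Count of positive elements in [15, 6, 13, 23] = 4

Answer: 4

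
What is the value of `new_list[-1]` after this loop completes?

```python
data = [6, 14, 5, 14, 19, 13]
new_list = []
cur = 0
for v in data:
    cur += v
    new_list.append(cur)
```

Cumulative sum ends at 71
`new_list` takes the values: [] → [6] → [6, 20] → [6, 20, 25] → [6, 20, 25, 39] → [6, 20, 25, 39, 58] → [6, 20, 25, 39, 58, 71]
So `new_list[-1]` = 71

Answer: 71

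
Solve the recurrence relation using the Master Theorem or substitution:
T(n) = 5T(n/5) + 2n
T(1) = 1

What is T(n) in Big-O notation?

By Master Theorem: a=5, b=5, f(n)=2n. Since log_5(5) = 1 and f(n) = Θ(n^1), Case 2 applies. T(n) = O(n log n).

Answer: O(n log n)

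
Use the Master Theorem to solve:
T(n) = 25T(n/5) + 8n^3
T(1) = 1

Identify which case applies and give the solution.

a=25, b=5, f(n)=8n^3. log_5(25) = 2. Since c=3 > 2 and the regularity condition holds (25(n/5)^3 = (25/5^3)n^3 with 25/5^3 < 1), Case 3 applies: T(n) = Θ(f(n)) = O(n^3).

Answer: O(n^3) - Case 3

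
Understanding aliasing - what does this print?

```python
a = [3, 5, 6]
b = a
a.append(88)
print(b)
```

Key concept: basic list aliasing.
Step by step:
`a = [3, 5, 6]` → a = [3, 5, 6]
`b = a` → b = [3, 5, 6] (same object as a)
`a.append(88)` → a = [3, 5, 6, 88] (same object as b); b = [3, 5, 6, 88] (same object as a)
`print(b)` → prints [3, 5, 6, 88]

Answer: [3, 5, 6, 88]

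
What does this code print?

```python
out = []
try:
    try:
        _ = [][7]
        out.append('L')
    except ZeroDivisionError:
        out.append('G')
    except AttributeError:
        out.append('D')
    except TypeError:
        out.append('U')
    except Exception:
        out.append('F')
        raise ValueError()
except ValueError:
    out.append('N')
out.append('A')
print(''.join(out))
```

Execution trace: 'F' (inner except Exception) → 'N' (outer except ValueError) → 'A' (after the try/except). Output: FNA

Answer: FNA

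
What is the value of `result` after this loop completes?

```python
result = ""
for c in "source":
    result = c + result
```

Reverse 'source'
`result` takes the values: "" → "s" → "os" → "uos" → "ruos" → "cruos" → "ecruos"

Answer: "ecruos"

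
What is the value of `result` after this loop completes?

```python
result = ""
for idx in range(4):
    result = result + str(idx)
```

Concatenate digits 0 to 3
`result` takes the values: "" → "0" → "01" → "012" → "0123"

Answer: "0123"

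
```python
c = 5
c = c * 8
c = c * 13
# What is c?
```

Trace:
`c = 5` → c = 5
`c = c * 8` → c = 40
`c = c * 13` → c = 520
So c = 520

Answer: 520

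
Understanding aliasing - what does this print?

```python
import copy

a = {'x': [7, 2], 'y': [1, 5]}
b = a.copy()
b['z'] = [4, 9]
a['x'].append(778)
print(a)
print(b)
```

Key concept: shallow copy of dict with mutable values.
Step by step:
`a = {'x': [7, 2], 'y': [1, 5]}` → a = {'x': [7, 2], 'y': [1, 5]}
`b = a.copy()` → b = {'x': [7, 2], 'y': [1, 5]}
`b['z'] = [4, 9]` → b = {'x': [7, 2], 'y': [1, 5], 'z': [4, 9]}
`a['x'].append(778)` → a = {'x': [7, 2, 778], 'y': [1, 5]}; b = {'x': [7, 2, 778], 'y': [1, 5], 'z': [4, 9]}
`print(a)` → prints {'x': [7, 2, 778], 'y': [1, 5]}
`print(b)` → prints {'x': [7, 2, 778], 'y': [1, 5], 'z': [4, 9]}

Answer:
{'x': [7, 2, 778], 'y': [1, 5]}
{'x': [7, 2, 778], 'y': [1, 5], 'z': [4, 9]}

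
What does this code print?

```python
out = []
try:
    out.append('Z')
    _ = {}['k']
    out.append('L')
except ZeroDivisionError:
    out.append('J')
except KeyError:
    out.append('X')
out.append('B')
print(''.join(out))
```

Execution trace: 'Z' (try body) → 'X' (except KeyError) → 'B' (after the try/except). Output: ZXB

Answer: ZXB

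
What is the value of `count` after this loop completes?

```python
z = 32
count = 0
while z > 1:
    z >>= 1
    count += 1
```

Count right shifts until 1
`count` takes the values: 0 → 1 → 2 → 3 → 4 → 5

Answer: 5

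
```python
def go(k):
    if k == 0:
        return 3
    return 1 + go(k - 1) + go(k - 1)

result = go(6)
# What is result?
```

go(k) = 1 + 2·go(k-1), go(0)=3. Closed form: (3+1)·2^6 - 1 = 255.

Answer: 255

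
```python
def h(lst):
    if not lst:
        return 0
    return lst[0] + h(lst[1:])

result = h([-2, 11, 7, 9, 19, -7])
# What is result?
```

(-2) + 11 + 7 + 9 + 19 + (-7) + 0 = 37

Answer: 37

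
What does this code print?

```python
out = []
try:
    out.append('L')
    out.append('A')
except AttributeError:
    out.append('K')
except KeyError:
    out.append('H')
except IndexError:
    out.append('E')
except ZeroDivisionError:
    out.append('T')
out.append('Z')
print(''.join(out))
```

Execution trace: 'L' (try body) → 'A' (try body, no exception) → 'Z' (after the try/except). Output: LAZ

Answer: LAZ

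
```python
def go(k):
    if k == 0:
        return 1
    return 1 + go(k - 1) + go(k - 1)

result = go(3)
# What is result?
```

go(k) = 1 + 2·go(k-1), go(0)=1. Closed form: (1+1)·2^3 - 1 = 15.

Answer: 15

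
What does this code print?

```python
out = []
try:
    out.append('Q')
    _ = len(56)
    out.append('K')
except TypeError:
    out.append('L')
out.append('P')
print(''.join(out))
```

Execution trace: 'Q' (try body) → 'L' (except TypeError) → 'P' (after the try/except). Output: QLP

Answer: QLP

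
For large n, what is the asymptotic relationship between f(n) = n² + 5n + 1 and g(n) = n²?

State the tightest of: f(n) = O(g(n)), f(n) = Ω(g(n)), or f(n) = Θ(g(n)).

n² + 5n + 1 vs n²: f(n) = Θ(g(n)) — they are asymptotically equivalent (lower-order terms are dominated).

Answer: f(n) = Θ(g(n)) — they are asymptotically equivalent (lower-order terms are dominated).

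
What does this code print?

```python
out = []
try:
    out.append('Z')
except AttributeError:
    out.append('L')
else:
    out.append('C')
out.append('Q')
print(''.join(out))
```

Execution trace: 'Z' (try body, no exception) → 'C' (else) → 'Q' (after the try/except). Output: ZCQ

Answer: ZCQ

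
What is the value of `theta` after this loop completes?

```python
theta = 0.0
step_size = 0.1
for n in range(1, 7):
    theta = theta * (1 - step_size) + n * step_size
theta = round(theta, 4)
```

Moving average with lr=0.1
`theta` takes the values: 0.0 → 0.1 → 0.29 → 0.561 → 0.9049 → 1.31441 → 1.782969 → 1.783

Answer: 1.783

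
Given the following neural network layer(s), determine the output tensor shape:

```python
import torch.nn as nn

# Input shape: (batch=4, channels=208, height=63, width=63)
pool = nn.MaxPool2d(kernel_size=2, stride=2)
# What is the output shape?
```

Input: (4, 208, 63, 63) -> Output: (4, 208, 31, 31)

Answer: (4, 208, 31, 31)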